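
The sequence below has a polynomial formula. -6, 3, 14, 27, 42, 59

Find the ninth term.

9  11  13  15  17
2  2  2  2
Second differences constant at 2.
17 + 2 = 19;  59 + 19 = 78
19 + 2 = 21;  78 + 21 = 99
21 + 2 = 23;  99 + 23 = 122

122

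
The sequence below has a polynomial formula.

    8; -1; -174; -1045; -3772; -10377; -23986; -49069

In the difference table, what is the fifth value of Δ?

-6605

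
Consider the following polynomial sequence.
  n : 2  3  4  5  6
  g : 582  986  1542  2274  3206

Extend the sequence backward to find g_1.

404  556  732  932
152  176  200
24  24
The third differences are constant at 24.
Work back: 152 − 24 = 128;  404 − 128 = 276;  582 − 276 = 306

306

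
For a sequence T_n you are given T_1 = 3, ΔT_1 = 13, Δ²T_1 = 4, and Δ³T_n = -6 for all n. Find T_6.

48

Build the table forward from the leading diagonal:
Δ³: -6  -6  -6  -6  -6  -6
Δ²: 4  -2  -8  -14  -20  -26
Δ: 13  17  15  7  -7  -27
T: 3  16  33  48  55  48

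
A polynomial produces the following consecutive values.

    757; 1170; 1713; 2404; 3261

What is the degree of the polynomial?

First differences: 413, 543, 691, 857
Second differences: 130, 148, 166
Third differences: 18, 18
The third differences are constant, so the polynomial has degree 3.

3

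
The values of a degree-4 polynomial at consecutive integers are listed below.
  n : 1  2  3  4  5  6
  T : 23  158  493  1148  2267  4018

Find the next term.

6593

Δ: 135, 335, 655, 1119, 1751
Δ²: 200, 320, 464, 632
Δ³: 120, 144, 168
Δ⁴: 24, 24
Constant fourth difference = 24, so extend:
168 + 24 = 192;  632 + 192 = 824;  1751 + 824 = 2575;  4018 + 2575 = 6593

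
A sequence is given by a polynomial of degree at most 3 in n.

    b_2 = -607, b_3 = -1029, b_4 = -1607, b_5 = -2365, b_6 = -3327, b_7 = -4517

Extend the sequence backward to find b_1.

Δ: -422, -578, -758, -962, -1190
Δ²: -156, -180, -204, -228
Δ³: -24, -24, -24
The third differences are constant at -24.
Work back: -156 + 24 = -132;  -422 + 132 = -290;  -607 + 290 = -317

-317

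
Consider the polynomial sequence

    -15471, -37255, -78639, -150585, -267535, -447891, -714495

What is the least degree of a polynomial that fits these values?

First differences: -21784, -41384, -71946, -116950, -180356, -266604
Second differences: -19600, -30562, -45004, -63406, -86248
Third differences: -10962, -14442, -18402, -22842
Fourth differences: -3480, -3960, -4440
Fifth differences: -480, -480
The fifth differences are constant, so the polynomial has degree 5.

5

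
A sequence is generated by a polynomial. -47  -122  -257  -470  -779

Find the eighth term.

-2462

D1: -75, -135, -213, -309
D2: -60, -78, -96
D3: -18, -18
Constant third difference = -18, so extend:
-96 − 18 = -114;  -309 − 114 = -423;  -779 − 423 = -1202
-114 − 18 = -132;  -423 − 132 = -555;  -1202 − 555 = -1757
-132 − 18 = -150;  -555 − 150 = -705;  -1757 − 705 = -2462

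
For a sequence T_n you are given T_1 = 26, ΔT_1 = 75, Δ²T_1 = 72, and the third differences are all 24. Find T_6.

Build the table forward from the leading diagonal:
Δ³: 24  24  24  24  24  24
Δ²: 72  96  120  144  168  192
Δ: 75  147  243  363  507  675
T: 26  101  248  491  854  1361

1361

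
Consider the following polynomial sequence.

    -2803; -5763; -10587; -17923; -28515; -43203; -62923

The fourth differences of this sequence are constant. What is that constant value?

-96

First differences: -2960, -4824, -7336, -10592, -14688, -19720
Second differences: -1864, -2512, -3256, -4096, -5032
Third differences: -648, -744, -840, -936
Fourth differences: -96, -96, -96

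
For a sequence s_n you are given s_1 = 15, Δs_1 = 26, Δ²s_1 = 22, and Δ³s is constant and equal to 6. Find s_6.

425

Build the table forward from the leading diagonal:
Δ³: 6, 6, 6, 6, 6, 6
Δ²: 22, 28, 34, 40, 46, 52
Δ: 26, 48, 76, 110, 150, 196
s: 15, 41, 89, 165, 275, 425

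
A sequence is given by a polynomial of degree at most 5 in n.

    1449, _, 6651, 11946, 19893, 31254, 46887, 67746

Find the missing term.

3342

Using the last 6 terms:
Δ: 5295, 7947, 11361, 15633, 20859
Δ²: 2652, 3414, 4272, 5226
Δ³: 762, 858, 954
Δ⁴: 96, 96
Constant fourth difference = 96.
Extend backward: 762 − 96 = 666;  2652 − 666 = 1986;  5295 − 1986 = 3309;  6651 − 3309 = 3342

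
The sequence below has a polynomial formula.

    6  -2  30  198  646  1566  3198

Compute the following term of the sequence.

-8, 32, 168, 448, 920, 1632
40, 136, 280, 472, 712
96, 144, 192, 240
48, 48, 48
Fourth differences constant at 48.
240 + 48 = 288;  712 + 288 = 1000;  1632 + 1000 = 2632;  3198 + 2632 = 5830

5830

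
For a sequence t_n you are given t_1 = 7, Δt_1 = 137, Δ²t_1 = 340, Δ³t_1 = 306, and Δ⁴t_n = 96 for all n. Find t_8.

Build the table forward from the leading diagonal:
D4: 96  96  96  96  96  96  96  96
D3: 306  402  498  594  690  786  882  978
D2: 340  646  1048  1546  2140  2830  3616  4498
D1: 137  477  1123  2171  3717  5857  8687  12303
t: 7  144  621  1744  3915  7632  13489  22176

22176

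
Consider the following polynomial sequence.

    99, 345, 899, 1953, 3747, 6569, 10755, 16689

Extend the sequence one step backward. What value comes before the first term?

17

246, 554, 1054, 1794, 2822, 4186, 5934
308, 500, 740, 1028, 1364, 1748
192, 240, 288, 336, 384
48, 48, 48, 48
The fourth differences are constant at 48.
Work back: 192 − 48 = 144;  308 − 144 = 164;  246 − 164 = 82;  99 − 82 = 17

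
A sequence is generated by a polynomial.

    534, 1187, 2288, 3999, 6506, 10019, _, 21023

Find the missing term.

Using the first 6 terms:
First differences: 653  1101  1711  2507  3513
Second differences: 448  610  796  1006
Third differences: 162  186  210
Fourth differences: 24  24
Constant fourth difference = 24.
Extend forward: 210 + 24 = 234;  1006 + 234 = 1240;  3513 + 1240 = 4753;  10019 + 4753 = 14772

14772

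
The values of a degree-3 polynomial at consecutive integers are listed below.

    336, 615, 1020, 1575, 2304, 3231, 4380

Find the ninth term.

D1: 279, 405, 555, 729, 927, 1149
D2: 126, 150, 174, 198, 222
D3: 24, 24, 24, 24
The third differences are constant (24).
222 + 24 = 246;  1149 + 246 = 1395;  4380 + 1395 = 5775
246 + 24 = 270;  1395 + 270 = 1665;  5775 + 1665 = 7440

7440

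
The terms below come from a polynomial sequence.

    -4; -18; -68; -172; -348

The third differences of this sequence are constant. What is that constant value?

-18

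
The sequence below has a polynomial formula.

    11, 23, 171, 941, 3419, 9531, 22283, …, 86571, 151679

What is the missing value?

46001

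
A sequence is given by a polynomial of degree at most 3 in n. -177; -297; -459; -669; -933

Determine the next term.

-1257

-120, -162, -210, -264
-42, -48, -54
-6, -6
Third differences constant at -6.
-54 − 6 = -60;  -264 − 60 = -324;  -933 − 324 = -1257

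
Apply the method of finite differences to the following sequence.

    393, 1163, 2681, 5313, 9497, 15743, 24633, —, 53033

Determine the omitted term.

Using the first 7 terms:
D1: 770  1518  2632  4184  6246  8890
D2: 748  1114  1552  2062  2644
D3: 366  438  510  582
D4: 72  72  72
Constant fourth difference = 72.
Extend forward: 582 + 72 = 654;  2644 + 654 = 3298;  8890 + 3298 = 12188;  24633 + 12188 = 36821

36821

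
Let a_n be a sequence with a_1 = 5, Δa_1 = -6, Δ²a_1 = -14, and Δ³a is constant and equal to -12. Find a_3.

Build the table forward from the leading diagonal:
D3: -12, -12, -12
D2: -14, -26, -38
D1: -6, -20, -46
a: 5, -1, -21

-21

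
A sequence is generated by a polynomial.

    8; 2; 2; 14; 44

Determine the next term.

First differences: -6, 0, 12, 30
Second differences: 6, 12, 18
Third differences: 6, 6
Constant third difference = 6, so extend:
18 + 6 = 24;  30 + 24 = 54;  44 + 54 = 98

98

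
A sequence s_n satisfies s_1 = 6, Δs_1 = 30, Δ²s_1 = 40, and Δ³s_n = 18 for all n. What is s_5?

Build the table forward from the leading diagonal:
Δ³: 18, 18, 18, 18, 18
Δ²: 40, 58, 76, 94, 112
Δ: 30, 70, 128, 204, 298
s: 6, 36, 106, 234, 438

438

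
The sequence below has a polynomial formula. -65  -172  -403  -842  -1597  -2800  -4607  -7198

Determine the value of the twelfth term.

D1: -107, -231, -439, -755, -1203, -1807, -2591
D2: -124, -208, -316, -448, -604, -784
D3: -84, -108, -132, -156, -180
D4: -24, -24, -24, -24
The fourth differences are constant (-24).
-180 − 24 = -204;  -784 − 204 = -988;  -2591 − 988 = -3579;  -7198 − 3579 = -10777
-204 − 24 = -228;  -988 − 228 = -1216;  -3579 − 1216 = -4795;  -10777 − 4795 = -15572
-228 − 24 = -252;  -1216 − 252 = -1468;  -4795 − 1468 = -6263;  -15572 − 6263 = -21835
-252 − 24 = -276;  -1468 − 276 = -1744;  -6263 − 1744 = -8007;  -21835 − 8007 = -29842

-29842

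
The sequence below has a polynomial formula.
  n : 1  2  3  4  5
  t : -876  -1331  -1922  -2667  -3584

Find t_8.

D1: -455  -591  -745  -917
D2: -136  -154  -172
D3: -18  -18
The third differences are constant (-18).
-172 − 18 = -190;  -917 − 190 = -1107;  -3584 − 1107 = -4691
-190 − 18 = -208;  -1107 − 208 = -1315;  -4691 − 1315 = -6006
-208 − 18 = -226;  -1315 − 226 = -1541;  -6006 − 1541 = -7547

-7547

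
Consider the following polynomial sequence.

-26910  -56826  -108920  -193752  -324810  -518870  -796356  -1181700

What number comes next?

First differences: -29916  -52094  -84832  -131058  -194060  -277486  -385344
Second differences: -22178  -32738  -46226  -63002  -83426  -107858
Third differences: -10560  -13488  -16776  -20424  -24432
Fourth differences: -2928  -3288  -3648  -4008
Fifth differences: -360  -360  -360
The fifth differences are constant (-360).
-4008 − 360 = -4368;  -24432 − 4368 = -28800;  -107858 − 28800 = -136658;  -385344 − 136658 = -522002;  -1181700 − 522002 = -1703702

-1703702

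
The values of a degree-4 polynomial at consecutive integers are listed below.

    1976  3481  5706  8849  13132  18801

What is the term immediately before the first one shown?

D1: 1505, 2225, 3143, 4283, 5669
D2: 720, 918, 1140, 1386
D3: 198, 222, 246
D4: 24, 24
The fourth differences are constant at 24.
Work back: 198 − 24 = 174;  720 − 174 = 546;  1505 − 546 = 959;  1976 − 959 = 1017

1017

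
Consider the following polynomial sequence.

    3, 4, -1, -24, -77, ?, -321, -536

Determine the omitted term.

-172

Using the first 5 terms:
D1: 1, -5, -23, -53
D2: -6, -18, -30
D3: -12, -12
Constant third difference = -12.
Extend forward: -30 − 12 = -42;  -53 − 42 = -95;  -77 − 95 = -172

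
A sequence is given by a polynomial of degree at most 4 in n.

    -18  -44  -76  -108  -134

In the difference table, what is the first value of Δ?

-26

First differences: -26, -32, -32, -26
Second differences: -6, 0, 6
Third differences: 6, 6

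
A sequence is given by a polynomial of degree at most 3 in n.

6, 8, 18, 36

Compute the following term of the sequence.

62

First differences: 2 , 10 , 18
Second differences: 8 , 8
Constant second difference = 8, so extend:
18 + 8 = 26;  36 + 26 = 62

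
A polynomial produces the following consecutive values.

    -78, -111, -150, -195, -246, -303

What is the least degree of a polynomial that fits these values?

First differences: -33, -39, -45, -51, -57
Second differences: -6, -6, -6, -6
The second differences are constant, so the polynomial has degree 2.

2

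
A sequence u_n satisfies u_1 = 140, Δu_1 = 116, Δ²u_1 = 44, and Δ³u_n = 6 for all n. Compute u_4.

626

Build the table forward from the leading diagonal:
Third differences: 6  6  6  6
Second differences: 44  50  56  62
First differences: 116  160  210  266
u: 140  256  416  626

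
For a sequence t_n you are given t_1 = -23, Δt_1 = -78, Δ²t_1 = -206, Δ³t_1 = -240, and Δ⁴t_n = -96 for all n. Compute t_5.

-2627

Build the table forward from the leading diagonal:
D4: -96  -96  -96  -96  -96
D3: -240  -336  -432  -528  -624
D2: -206  -446  -782  -1214  -1742
D1: -78  -284  -730  -1512  -2726
t: -23  -101  -385  -1115  -2627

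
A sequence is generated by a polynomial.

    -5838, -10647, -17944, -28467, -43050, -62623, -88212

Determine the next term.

-120939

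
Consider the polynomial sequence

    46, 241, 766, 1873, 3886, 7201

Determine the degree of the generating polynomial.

195, 525, 1107, 2013, 3315
330, 582, 906, 1302
252, 324, 396
72, 72
The fourth differences are constant, so the polynomial has degree 4.

4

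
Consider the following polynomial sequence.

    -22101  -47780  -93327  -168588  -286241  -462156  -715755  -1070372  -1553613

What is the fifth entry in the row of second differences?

Δ: -25679, -45547, -75261, -117653, -175915, -253599, -354617, -483241
Δ²: -19868, -29714, -42392, -58262, -77684, -101018, -128624
Δ³: -9846, -12678, -15870, -19422, -23334, -27606
Δ⁴: -2832, -3192, -3552, -3912, -4272
Δ⁵: -360, -360, -360, -360

-77684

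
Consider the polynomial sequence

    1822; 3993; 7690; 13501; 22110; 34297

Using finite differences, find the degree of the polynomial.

Δ: 2171, 3697, 5811, 8609, 12187
Δ²: 1526, 2114, 2798, 3578
Δ³: 588, 684, 780
Δ⁴: 96, 96
The fourth differences are constant, so the polynomial has degree 4.

4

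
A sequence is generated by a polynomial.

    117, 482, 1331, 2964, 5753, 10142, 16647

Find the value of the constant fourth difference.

72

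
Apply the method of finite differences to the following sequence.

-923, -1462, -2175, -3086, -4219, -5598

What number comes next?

-7247

-539  -713  -911  -1133  -1379
-174  -198  -222  -246
-24  -24  -24
The third differences are constant (-24).
-246 − 24 = -270;  -1379 − 270 = -1649;  -5598 − 1649 = -7247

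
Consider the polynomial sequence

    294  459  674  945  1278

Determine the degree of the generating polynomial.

D1: 165, 215, 271, 333
D2: 50, 56, 62
D3: 6, 6
The third differences are constant, so the polynomial has degree 3.

3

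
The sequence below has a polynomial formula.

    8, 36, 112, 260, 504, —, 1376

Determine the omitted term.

868

Using the first 5 terms:
D1: 28, 76, 148, 244
D2: 48, 72, 96
D3: 24, 24
Constant third difference = 24.
Extend forward: 96 + 24 = 120;  244 + 120 = 364;  504 + 364 = 868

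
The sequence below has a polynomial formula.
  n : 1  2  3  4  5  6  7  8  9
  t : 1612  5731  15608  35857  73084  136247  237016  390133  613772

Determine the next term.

929899

D1: 4119  9877  20249  37227  63163  100769  153117  223639
D2: 5758  10372  16978  25936  37606  52348  70522
D3: 4614  6606  8958  11670  14742  18174
D4: 1992  2352  2712  3072  3432
D5: 360  360  360  360
The fifth differences are constant (360).
3432 + 360 = 3792;  18174 + 3792 = 21966;  70522 + 21966 = 92488;  223639 + 92488 = 316127;  613772 + 316127 = 929899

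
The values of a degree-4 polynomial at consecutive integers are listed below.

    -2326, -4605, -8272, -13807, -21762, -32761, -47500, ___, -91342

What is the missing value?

Using the first 7 terms:
Δ: -2279, -3667, -5535, -7955, -10999, -14739
Δ²: -1388, -1868, -2420, -3044, -3740
Δ³: -480, -552, -624, -696
Δ⁴: -72, -72, -72
Constant fourth difference = -72.
Extend forward: -696 − 72 = -768;  -3740 − 768 = -4508;  -14739 − 4508 = -19247;  -47500 − 19247 = -66747

-66747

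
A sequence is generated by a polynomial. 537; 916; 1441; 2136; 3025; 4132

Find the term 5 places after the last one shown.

13777

D1: 379, 525, 695, 889, 1107
D2: 146, 170, 194, 218
D3: 24, 24, 24
Third differences constant at 24.
218 + 24 = 242;  1107 + 242 = 1349;  4132 + 1349 = 5481
242 + 24 = 266;  1349 + 266 = 1615;  5481 + 1615 = 7096
266 + 24 = 290;  1615 + 290 = 1905;  7096 + 1905 = 9001
290 + 24 = 314;  1905 + 314 = 2219;  9001 + 2219 = 11220
314 + 24 = 338;  2219 + 338 = 2557;  11220 + 2557 = 13777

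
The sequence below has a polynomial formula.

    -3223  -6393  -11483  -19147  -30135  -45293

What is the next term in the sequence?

-65563

First differences: -3170  -5090  -7664  -10988  -15158
Second differences: -1920  -2574  -3324  -4170
Third differences: -654  -750  -846
Fourth differences: -96  -96
The fourth differences are constant (-96).
-846 − 96 = -942;  -4170 − 942 = -5112;  -15158 − 5112 = -20270;  -45293 − 20270 = -65563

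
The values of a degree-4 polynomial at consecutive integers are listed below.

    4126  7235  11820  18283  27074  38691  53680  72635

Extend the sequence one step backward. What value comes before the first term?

D1: 3109, 4585, 6463, 8791, 11617, 14989, 18955
D2: 1476, 1878, 2328, 2826, 3372, 3966
D3: 402, 450, 498, 546, 594
D4: 48, 48, 48, 48
The fourth differences are constant at 48.
Work back: 402 − 48 = 354;  1476 − 354 = 1122;  3109 − 1122 = 1987;  4126 − 1987 = 2139

2139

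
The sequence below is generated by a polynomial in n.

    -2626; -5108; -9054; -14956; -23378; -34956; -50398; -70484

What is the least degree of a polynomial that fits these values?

Δ: -2482, -3946, -5902, -8422, -11578, -15442, -20086
Δ²: -1464, -1956, -2520, -3156, -3864, -4644
Δ³: -492, -564, -636, -708, -780
Δ⁴: -72, -72, -72, -72
The fourth differences are constant, so the polynomial has degree 4.

4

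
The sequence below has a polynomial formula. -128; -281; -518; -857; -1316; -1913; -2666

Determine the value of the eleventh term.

Δ: -153, -237, -339, -459, -597, -753
Δ²: -84, -102, -120, -138, -156
Δ³: -18, -18, -18, -18
Constant third difference = -18, so extend:
-156 − 18 = -174;  -753 − 174 = -927;  -2666 − 927 = -3593
-174 − 18 = -192;  -927 − 192 = -1119;  -3593 − 1119 = -4712
-192 − 18 = -210;  -1119 − 210 = -1329;  -4712 − 1329 = -6041
-210 − 18 = -228;  -1329 − 228 = -1557;  -6041 − 1557 = -7598

-7598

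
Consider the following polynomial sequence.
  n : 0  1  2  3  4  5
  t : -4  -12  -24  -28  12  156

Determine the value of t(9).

-8, -12, -4, 40, 144
-4, 8, 44, 104
12, 36, 60
24, 24
Fourth differences constant at 24.
60 + 24 = 84;  104 + 84 = 188;  144 + 188 = 332;  156 + 332 = 488
84 + 24 = 108;  188 + 108 = 296;  332 + 296 = 628;  488 + 628 = 1116
108 + 24 = 132;  296 + 132 = 428;  628 + 428 = 1056;  1116 + 1056 = 2172
132 + 24 = 156;  428 + 156 = 584;  1056 + 584 = 1640;  2172 + 1640 = 3812

3812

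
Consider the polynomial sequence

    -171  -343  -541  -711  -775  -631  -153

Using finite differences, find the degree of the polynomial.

4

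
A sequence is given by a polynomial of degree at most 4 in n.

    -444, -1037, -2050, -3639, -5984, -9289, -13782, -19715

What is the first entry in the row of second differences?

First differences: -593, -1013, -1589, -2345, -3305, -4493, -5933
Second differences: -420, -576, -756, -960, -1188, -1440
Third differences: -156, -180, -204, -228, -252
Fourth differences: -24, -24, -24, -24

-420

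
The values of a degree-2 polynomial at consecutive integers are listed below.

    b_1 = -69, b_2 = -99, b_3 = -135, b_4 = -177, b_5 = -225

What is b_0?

-45

-30  -36  -42  -48
-6  -6  -6
The second differences are constant at -6.
Work back: -30 + 6 = -24;  -69 + 24 = -45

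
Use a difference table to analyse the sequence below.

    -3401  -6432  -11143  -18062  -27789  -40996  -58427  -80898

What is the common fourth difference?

-72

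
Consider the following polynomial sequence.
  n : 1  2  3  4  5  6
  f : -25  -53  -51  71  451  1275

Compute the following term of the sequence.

2777

-28 , 2 , 122 , 380 , 824
30 , 120 , 258 , 444
90 , 138 , 186
48 , 48
Fourth differences constant at 48.
186 + 48 = 234;  444 + 234 = 678;  824 + 678 = 1502;  1275 + 1502 = 2777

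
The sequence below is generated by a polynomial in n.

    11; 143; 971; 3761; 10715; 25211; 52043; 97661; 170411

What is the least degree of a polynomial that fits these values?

132, 828, 2790, 6954, 14496, 26832, 45618, 72750
696, 1962, 4164, 7542, 12336, 18786, 27132
1266, 2202, 3378, 4794, 6450, 8346
936, 1176, 1416, 1656, 1896
240, 240, 240, 240
The fifth differences are constant, so the polynomial has degree 5.

5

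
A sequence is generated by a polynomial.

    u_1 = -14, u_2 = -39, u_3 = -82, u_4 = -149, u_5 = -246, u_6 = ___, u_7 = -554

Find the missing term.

-379

Using the first 5 terms:
D1: -25, -43, -67, -97
D2: -18, -24, -30
D3: -6, -6
Constant third difference = -6.
Extend forward: -30 − 6 = -36;  -97 − 36 = -133;  -246 − 133 = -379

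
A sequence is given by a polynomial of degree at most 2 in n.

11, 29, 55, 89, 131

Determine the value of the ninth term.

379

D1: 18 , 26 , 34 , 42
D2: 8 , 8 , 8
Constant second difference = 8, so extend:
42 + 8 = 50;  131 + 50 = 181
50 + 8 = 58;  181 + 58 = 239
58 + 8 = 66;  239 + 66 = 305
66 + 8 = 74;  305 + 74 = 379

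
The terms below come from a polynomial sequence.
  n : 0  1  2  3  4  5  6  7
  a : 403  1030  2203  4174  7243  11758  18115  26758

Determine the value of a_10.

D1: 627  1173  1971  3069  4515  6357  8643
D2: 546  798  1098  1446  1842  2286
D3: 252  300  348  396  444
D4: 48  48  48  48
Constant fourth difference = 48, so extend:
444 + 48 = 492;  2286 + 492 = 2778;  8643 + 2778 = 11421;  26758 + 11421 = 38179
492 + 48 = 540;  2778 + 540 = 3318;  11421 + 3318 = 14739;  38179 + 14739 = 52918
540 + 48 = 588;  3318 + 588 = 3906;  14739 + 3906 = 18645;  52918 + 18645 = 71563

71563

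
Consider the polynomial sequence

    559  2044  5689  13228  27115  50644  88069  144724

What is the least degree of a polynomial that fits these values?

1485, 3645, 7539, 13887, 23529, 37425, 56655
2160, 3894, 6348, 9642, 13896, 19230
1734, 2454, 3294, 4254, 5334
720, 840, 960, 1080
120, 120, 120
The fifth differences are constant, so the polynomial has degree 5.

5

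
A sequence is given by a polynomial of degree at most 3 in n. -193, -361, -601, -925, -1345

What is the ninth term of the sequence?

Δ: -168, -240, -324, -420
Δ²: -72, -84, -96
Δ³: -12, -12
Constant third difference = -12, so extend:
-96 − 12 = -108;  -420 − 108 = -528;  -1345 − 528 = -1873
-108 − 12 = -120;  -528 − 120 = -648;  -1873 − 648 = -2521
-120 − 12 = -132;  -648 − 132 = -780;  -2521 − 780 = -3301
-132 − 12 = -144;  -780 − 144 = -924;  -3301 − 924 = -4225

-4225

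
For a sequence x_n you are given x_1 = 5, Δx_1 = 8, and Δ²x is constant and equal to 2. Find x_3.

23

Build the table forward from the leading diagonal:
Δ²: 2  2  2
Δ: 8  10  12
x: 5  13  23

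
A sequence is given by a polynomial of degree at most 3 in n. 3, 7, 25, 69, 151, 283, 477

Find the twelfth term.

Δ: 4  18  44  82  132  194
Δ²: 14  26  38  50  62
Δ³: 12  12  12  12
Constant third difference = 12, so extend:
62 + 12 = 74;  194 + 74 = 268;  477 + 268 = 745
74 + 12 = 86;  268 + 86 = 354;  745 + 354 = 1099
86 + 12 = 98;  354 + 98 = 452;  1099 + 452 = 1551
98 + 12 = 110;  452 + 110 = 562;  1551 + 562 = 2113
110 + 12 = 122;  562 + 122 = 684;  2113 + 684 = 2797

2797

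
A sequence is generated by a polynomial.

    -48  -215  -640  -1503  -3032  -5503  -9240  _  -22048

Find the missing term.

Using the first 7 terms:
Δ: -167  -425  -863  -1529  -2471  -3737
Δ²: -258  -438  -666  -942  -1266
Δ³: -180  -228  -276  -324
Δ⁴: -48  -48  -48
Constant fourth difference = -48.
Extend forward: -324 − 48 = -372;  -1266 − 372 = -1638;  -3737 − 1638 = -5375;  -9240 − 5375 = -14615

-14615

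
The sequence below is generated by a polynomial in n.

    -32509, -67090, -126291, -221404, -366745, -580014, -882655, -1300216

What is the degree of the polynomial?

5

D1: -34581, -59201, -95113, -145341, -213269, -302641, -417561
D2: -24620, -35912, -50228, -67928, -89372, -114920
D3: -11292, -14316, -17700, -21444, -25548
D4: -3024, -3384, -3744, -4104
D5: -360, -360, -360
The fifth differences are constant, so the polynomial has degree 5.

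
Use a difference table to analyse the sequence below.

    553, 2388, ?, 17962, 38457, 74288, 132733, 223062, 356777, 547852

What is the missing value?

7277

Using the last 7 terms:
D1: 20495, 35831, 58445, 90329, 133715, 191075
D2: 15336, 22614, 31884, 43386, 57360
D3: 7278, 9270, 11502, 13974
D4: 1992, 2232, 2472
D5: 240, 240
Constant fifth difference = 240.
Extend backward: 1992 − 240 = 1752;  7278 − 1752 = 5526;  15336 − 5526 = 9810;  20495 − 9810 = 10685;  17962 − 10685 = 7277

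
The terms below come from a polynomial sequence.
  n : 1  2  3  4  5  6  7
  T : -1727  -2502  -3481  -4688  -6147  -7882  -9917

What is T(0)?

First differences: -775, -979, -1207, -1459, -1735, -2035
Second differences: -204, -228, -252, -276, -300
Third differences: -24, -24, -24, -24
The third differences are constant at -24.
Work back: -204 + 24 = -180;  -775 + 180 = -595;  -1727 + 595 = -1132

-1132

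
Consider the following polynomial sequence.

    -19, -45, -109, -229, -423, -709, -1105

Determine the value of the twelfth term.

-5365

Δ: -26  -64  -120  -194  -286  -396
Δ²: -38  -56  -74  -92  -110
Δ³: -18  -18  -18  -18
Third differences constant at -18.
-110 − 18 = -128;  -396 − 128 = -524;  -1105 − 524 = -1629
-128 − 18 = -146;  -524 − 146 = -670;  -1629 − 670 = -2299
-146 − 18 = -164;  -670 − 164 = -834;  -2299 − 834 = -3133
-164 − 18 = -182;  -834 − 182 = -1016;  -3133 − 1016 = -4149
-182 − 18 = -200;  -1016 − 200 = -1216;  -4149 − 1216 = -5365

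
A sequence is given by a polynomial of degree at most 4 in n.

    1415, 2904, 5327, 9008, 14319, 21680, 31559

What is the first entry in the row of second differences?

934

D1: 1489, 2423, 3681, 5311, 7361, 9879
D2: 934, 1258, 1630, 2050, 2518
D3: 324, 372, 420, 468
D4: 48, 48, 48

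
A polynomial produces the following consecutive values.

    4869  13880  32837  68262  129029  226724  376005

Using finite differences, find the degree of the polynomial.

Δ: 9011, 18957, 35425, 60767, 97695, 149281
Δ²: 9946, 16468, 25342, 36928, 51586
Δ³: 6522, 8874, 11586, 14658
Δ⁴: 2352, 2712, 3072
Δ⁵: 360, 360
The fifth differences are constant, so the polynomial has degree 5.

5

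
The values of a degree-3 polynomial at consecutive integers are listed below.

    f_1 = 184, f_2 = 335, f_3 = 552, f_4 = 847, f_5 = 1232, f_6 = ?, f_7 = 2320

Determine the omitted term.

Using the first 5 terms:
151  217  295  385
66  78  90
12  12
Constant third difference = 12.
Extend forward: 90 + 12 = 102;  385 + 102 = 487;  1232 + 487 = 1719

1719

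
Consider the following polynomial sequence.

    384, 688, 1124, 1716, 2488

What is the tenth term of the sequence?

9888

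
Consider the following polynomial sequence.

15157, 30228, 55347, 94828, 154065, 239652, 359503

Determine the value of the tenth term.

D1: 15071, 25119, 39481, 59237, 85587, 119851
D2: 10048, 14362, 19756, 26350, 34264
D3: 4314, 5394, 6594, 7914
D4: 1080, 1200, 1320
D5: 120, 120
The fifth differences are constant (120).
1320 + 120 = 1440;  7914 + 1440 = 9354;  34264 + 9354 = 43618;  119851 + 43618 = 163469;  359503 + 163469 = 522972
1440 + 120 = 1560;  9354 + 1560 = 10914;  43618 + 10914 = 54532;  163469 + 54532 = 218001;  522972 + 218001 = 740973
1560 + 120 = 1680;  10914 + 1680 = 12594;  54532 + 12594 = 67126;  218001 + 67126 = 285127;  740973 + 285127 = 1026100

1026100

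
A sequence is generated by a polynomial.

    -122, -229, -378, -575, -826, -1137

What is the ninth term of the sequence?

-2490

D1: -107, -149, -197, -251, -311
D2: -42, -48, -54, -60
D3: -6, -6, -6
The third differences are constant (-6).
-60 − 6 = -66;  -311 − 66 = -377;  -1137 − 377 = -1514
-66 − 6 = -72;  -377 − 72 = -449;  -1514 − 449 = -1963
-72 − 6 = -78;  -449 − 78 = -527;  -1963 − 527 = -2490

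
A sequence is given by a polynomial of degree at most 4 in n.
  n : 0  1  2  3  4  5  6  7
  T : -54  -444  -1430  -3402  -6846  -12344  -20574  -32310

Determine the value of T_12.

-177390

D1: -390  -986  -1972  -3444  -5498  -8230  -11736
D2: -596  -986  -1472  -2054  -2732  -3506
D3: -390  -486  -582  -678  -774
D4: -96  -96  -96  -96
Fourth differences constant at -96.
-774 − 96 = -870;  -3506 − 870 = -4376;  -11736 − 4376 = -16112;  -32310 − 16112 = -48422
-870 − 96 = -966;  -4376 − 966 = -5342;  -16112 − 5342 = -21454;  -48422 − 21454 = -69876
-966 − 96 = -1062;  -5342 − 1062 = -6404;  -21454 − 6404 = -27858;  -69876 − 27858 = -97734
-1062 − 96 = -1158;  -6404 − 1158 = -7562;  -27858 − 7562 = -35420;  -97734 − 35420 = -133154
-1158 − 96 = -1254;  -7562 − 1254 = -8816;  -35420 − 8816 = -44236;  -133154 − 44236 = -177390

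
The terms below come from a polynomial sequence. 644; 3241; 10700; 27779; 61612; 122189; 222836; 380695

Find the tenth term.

Δ: 2597  7459  17079  33833  60577  100647  157859
Δ²: 4862  9620  16754  26744  40070  57212
Δ³: 4758  7134  9990  13326  17142
Δ⁴: 2376  2856  3336  3816
Δ⁵: 480  480  480
Fifth differences constant at 480.
3816 + 480 = 4296;  17142 + 4296 = 21438;  57212 + 21438 = 78650;  157859 + 78650 = 236509;  380695 + 236509 = 617204
4296 + 480 = 4776;  21438 + 4776 = 26214;  78650 + 26214 = 104864;  236509 + 104864 = 341373;  617204 + 341373 = 958577

958577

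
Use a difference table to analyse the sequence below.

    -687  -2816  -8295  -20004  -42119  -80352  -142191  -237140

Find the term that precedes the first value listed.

D1: -2129, -5479, -11709, -22115, -38233, -61839, -94949
D2: -3350, -6230, -10406, -16118, -23606, -33110
D3: -2880, -4176, -5712, -7488, -9504
D4: -1296, -1536, -1776, -2016
D5: -240, -240, -240
The fifth differences are constant at -240.
Work back: -1296 + 240 = -1056;  -2880 + 1056 = -1824;  -3350 + 1824 = -1526;  -2129 + 1526 = -603;  -687 + 603 = -84

-84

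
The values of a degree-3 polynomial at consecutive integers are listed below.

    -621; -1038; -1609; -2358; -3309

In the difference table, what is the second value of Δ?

-571

D1: -417, -571, -749, -951
D2: -154, -178, -202
D3: -24, -24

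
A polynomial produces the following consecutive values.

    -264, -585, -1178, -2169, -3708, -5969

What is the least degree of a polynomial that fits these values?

D1: -321, -593, -991, -1539, -2261
D2: -272, -398, -548, -722
D3: -126, -150, -174
D4: -24, -24
The fourth differences are constant, so the polynomial has degree 4.

4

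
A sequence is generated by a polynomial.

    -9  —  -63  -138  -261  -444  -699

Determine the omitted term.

Using the last 5 terms:
D1: -75, -123, -183, -255
D2: -48, -60, -72
D3: -12, -12
Constant third difference = -12.
Extend backward: -48 + 12 = -36;  -75 + 36 = -39;  -63 + 39 = -24

-24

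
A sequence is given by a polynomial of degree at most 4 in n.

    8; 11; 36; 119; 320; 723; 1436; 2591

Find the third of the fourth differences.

First differences: 3, 25, 83, 201, 403, 713, 1155
Second differences: 22, 58, 118, 202, 310, 442
Third differences: 36, 60, 84, 108, 132
Fourth differences: 24, 24, 24, 24

24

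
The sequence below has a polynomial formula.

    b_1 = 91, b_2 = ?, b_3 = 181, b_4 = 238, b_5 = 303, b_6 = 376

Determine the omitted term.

132

Using the last 4 terms:
D1: 57, 65, 73
D2: 8, 8
Constant second difference = 8.
Extend backward: 57 − 8 = 49;  181 − 49 = 132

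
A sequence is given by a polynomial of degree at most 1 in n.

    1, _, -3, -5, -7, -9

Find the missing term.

Using the last 4 terms:
D1: -2  -2  -2
Constant first difference = -2.
Extend backward: -3 + 2 = -1

-1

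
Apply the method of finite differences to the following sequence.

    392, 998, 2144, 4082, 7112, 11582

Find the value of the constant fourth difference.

48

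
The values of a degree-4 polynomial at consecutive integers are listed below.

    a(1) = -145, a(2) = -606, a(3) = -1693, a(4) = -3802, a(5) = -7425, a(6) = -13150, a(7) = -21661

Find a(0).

-10

First differences: -461, -1087, -2109, -3623, -5725, -8511
Second differences: -626, -1022, -1514, -2102, -2786
Third differences: -396, -492, -588, -684
Fourth differences: -96, -96, -96
The fourth differences are constant at -96.
Work back: -396 + 96 = -300;  -626 + 300 = -326;  -461 + 326 = -135;  -145 + 135 = -10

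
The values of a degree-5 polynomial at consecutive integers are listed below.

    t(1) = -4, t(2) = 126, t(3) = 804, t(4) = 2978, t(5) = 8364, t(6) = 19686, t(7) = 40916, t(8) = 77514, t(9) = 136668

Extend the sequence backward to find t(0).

-6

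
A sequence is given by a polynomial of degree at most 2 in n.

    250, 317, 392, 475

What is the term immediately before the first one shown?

First differences: 67  75  83
Second differences: 8  8
The second differences are constant at 8.
Work back: 67 − 8 = 59;  250 − 59 = 191

191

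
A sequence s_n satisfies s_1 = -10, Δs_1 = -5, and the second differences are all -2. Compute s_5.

Build the table forward from the leading diagonal:
Second differences: -2, -2, -2, -2, -2
First differences: -5, -7, -9, -11, -13
s: -10, -15, -22, -31, -42

-42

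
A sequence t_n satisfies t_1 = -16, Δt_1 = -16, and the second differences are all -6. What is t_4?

-82

Build the table forward from the leading diagonal:
D2: -6  -6  -6  -6
D1: -16  -22  -28  -34
t: -16  -32  -54  -82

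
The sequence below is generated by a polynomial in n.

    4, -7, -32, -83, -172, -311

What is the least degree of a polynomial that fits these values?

3

-11, -25, -51, -89, -139
-14, -26, -38, -50
-12, -12, -12
The third differences are constant, so the polynomial has degree 3.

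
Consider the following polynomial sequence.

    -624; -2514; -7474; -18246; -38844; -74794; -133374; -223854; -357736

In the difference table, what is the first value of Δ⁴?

-1272

Δ: -1890, -4960, -10772, -20598, -35950, -58580, -90480, -133882
Δ²: -3070, -5812, -9826, -15352, -22630, -31900, -43402
Δ³: -2742, -4014, -5526, -7278, -9270, -11502
Δ⁴: -1272, -1512, -1752, -1992, -2232
Δ⁵: -240, -240, -240, -240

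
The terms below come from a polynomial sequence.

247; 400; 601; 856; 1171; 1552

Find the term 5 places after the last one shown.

153 , 201 , 255 , 315 , 381
48 , 54 , 60 , 66
6 , 6 , 6
The third differences are constant (6).
66 + 6 = 72;  381 + 72 = 453;  1552 + 453 = 2005
72 + 6 = 78;  453 + 78 = 531;  2005 + 531 = 2536
78 + 6 = 84;  531 + 84 = 615;  2536 + 615 = 3151
84 + 6 = 90;  615 + 90 = 705;  3151 + 705 = 3856
90 + 6 = 96;  705 + 96 = 801;  3856 + 801 = 4657

4657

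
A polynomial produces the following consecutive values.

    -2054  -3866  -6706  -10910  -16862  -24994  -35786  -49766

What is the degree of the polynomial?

-1812, -2840, -4204, -5952, -8132, -10792, -13980
-1028, -1364, -1748, -2180, -2660, -3188
-336, -384, -432, -480, -528
-48, -48, -48, -48
The fourth differences are constant, so the polynomial has degree 4.

4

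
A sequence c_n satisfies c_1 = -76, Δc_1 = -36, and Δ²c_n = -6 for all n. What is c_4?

Build the table forward from the leading diagonal:
D2: -6, -6, -6, -6
D1: -36, -42, -48, -54
c: -76, -112, -154, -202

-202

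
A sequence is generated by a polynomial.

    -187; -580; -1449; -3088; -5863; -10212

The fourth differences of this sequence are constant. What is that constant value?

D1: -393, -869, -1639, -2775, -4349
D2: -476, -770, -1136, -1574
D3: -294, -366, -438
D4: -72, -72

-72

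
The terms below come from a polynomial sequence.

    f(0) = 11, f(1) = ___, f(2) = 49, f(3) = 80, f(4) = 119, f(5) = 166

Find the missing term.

26

Using the last 4 terms:
First differences: 31, 39, 47
Second differences: 8, 8
Constant second difference = 8.
Extend backward: 31 − 8 = 23;  49 − 23 = 26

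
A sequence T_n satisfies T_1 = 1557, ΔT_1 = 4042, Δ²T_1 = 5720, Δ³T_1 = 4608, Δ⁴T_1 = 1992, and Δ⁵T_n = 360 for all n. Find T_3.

Build the table forward from the leading diagonal:
D5: 360  360  360
D4: 1992  2352  2712
D3: 4608  6600  8952
D2: 5720  10328  16928
D1: 4042  9762  20090
T: 1557  5599  15361

15361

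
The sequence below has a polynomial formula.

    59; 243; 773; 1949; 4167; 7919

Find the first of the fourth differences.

96

D1: 184, 530, 1176, 2218, 3752
D2: 346, 646, 1042, 1534
D3: 300, 396, 492
D4: 96, 96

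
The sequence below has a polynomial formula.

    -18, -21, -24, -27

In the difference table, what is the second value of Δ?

-3

First differences: -3, -3, -3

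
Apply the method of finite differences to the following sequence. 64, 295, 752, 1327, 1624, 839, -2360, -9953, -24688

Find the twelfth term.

-153265

D1: 231, 457, 575, 297, -785, -3199, -7593, -14735
D2: 226, 118, -278, -1082, -2414, -4394, -7142
D3: -108, -396, -804, -1332, -1980, -2748
D4: -288, -408, -528, -648, -768
D5: -120, -120, -120, -120
Fifth differences constant at -120.
-768 − 120 = -888;  -2748 − 888 = -3636;  -7142 − 3636 = -10778;  -14735 − 10778 = -25513;  -24688 − 25513 = -50201
-888 − 120 = -1008;  -3636 − 1008 = -4644;  -10778 − 4644 = -15422;  -25513 − 15422 = -40935;  -50201 − 40935 = -91136
-1008 − 120 = -1128;  -4644 − 1128 = -5772;  -15422 − 5772 = -21194;  -40935 − 21194 = -62129;  -91136 − 62129 = -153265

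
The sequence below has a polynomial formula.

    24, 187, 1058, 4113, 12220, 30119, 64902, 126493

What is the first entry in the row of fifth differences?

First differences: 163, 871, 3055, 8107, 17899, 34783, 61591
Second differences: 708, 2184, 5052, 9792, 16884, 26808
Third differences: 1476, 2868, 4740, 7092, 9924
Fourth differences: 1392, 1872, 2352, 2832
Fifth differences: 480, 480, 480

480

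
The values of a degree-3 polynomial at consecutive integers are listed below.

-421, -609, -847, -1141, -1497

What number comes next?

-1921

First differences: -188, -238, -294, -356
Second differences: -50, -56, -62
Third differences: -6, -6
Third differences constant at -6.
-62 − 6 = -68;  -356 − 68 = -424;  -1497 − 424 = -1921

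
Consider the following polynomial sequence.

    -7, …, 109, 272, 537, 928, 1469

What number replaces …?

24

Using the last 5 terms:
163, 265, 391, 541
102, 126, 150
24, 24
Constant third difference = 24.
Extend backward: 102 − 24 = 78;  163 − 78 = 85;  109 − 85 = 24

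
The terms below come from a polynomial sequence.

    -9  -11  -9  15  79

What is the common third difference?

D1: -2, 2, 24, 64
D2: 4, 22, 40
D3: 18, 18

18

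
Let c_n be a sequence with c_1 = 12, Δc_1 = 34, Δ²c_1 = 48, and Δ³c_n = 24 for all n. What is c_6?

Build the table forward from the leading diagonal:
D3: 24  24  24  24  24  24
D2: 48  72  96  120  144  168
D1: 34  82  154  250  370  514
c: 12  46  128  282  532  902

902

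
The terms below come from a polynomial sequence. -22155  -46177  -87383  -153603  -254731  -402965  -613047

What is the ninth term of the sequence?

-1291883

First differences: -24022, -41206, -66220, -101128, -148234, -210082
Second differences: -17184, -25014, -34908, -47106, -61848
Third differences: -7830, -9894, -12198, -14742
Fourth differences: -2064, -2304, -2544
Fifth differences: -240, -240
Fifth differences constant at -240.
-2544 − 240 = -2784;  -14742 − 2784 = -17526;  -61848 − 17526 = -79374;  -210082 − 79374 = -289456;  -613047 − 289456 = -902503
-2784 − 240 = -3024;  -17526 − 3024 = -20550;  -79374 − 20550 = -99924;  -289456 − 99924 = -389380;  -902503 − 389380 = -1291883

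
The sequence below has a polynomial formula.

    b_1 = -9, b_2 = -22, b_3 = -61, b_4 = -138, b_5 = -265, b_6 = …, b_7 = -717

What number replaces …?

Using the first 5 terms:
-13  -39  -77  -127
-26  -38  -50
-12  -12
Constant third difference = -12.
Extend forward: -50 − 12 = -62;  -127 − 62 = -189;  -265 − 189 = -454

-454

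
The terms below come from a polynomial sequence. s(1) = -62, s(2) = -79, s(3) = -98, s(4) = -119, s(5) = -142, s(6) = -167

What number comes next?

-194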